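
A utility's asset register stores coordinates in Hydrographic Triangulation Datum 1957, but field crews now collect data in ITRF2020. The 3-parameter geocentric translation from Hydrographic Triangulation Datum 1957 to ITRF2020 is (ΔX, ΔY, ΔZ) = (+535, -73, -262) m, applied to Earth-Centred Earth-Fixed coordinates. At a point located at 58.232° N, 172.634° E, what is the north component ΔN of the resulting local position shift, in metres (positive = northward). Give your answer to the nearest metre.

ΔN = 321 m

The local north axis is (−sin φ cos λ, −sin φ sin λ, cos φ), giving ΔN = 451.096 + 7.957 − 137.938 = 321.12 m.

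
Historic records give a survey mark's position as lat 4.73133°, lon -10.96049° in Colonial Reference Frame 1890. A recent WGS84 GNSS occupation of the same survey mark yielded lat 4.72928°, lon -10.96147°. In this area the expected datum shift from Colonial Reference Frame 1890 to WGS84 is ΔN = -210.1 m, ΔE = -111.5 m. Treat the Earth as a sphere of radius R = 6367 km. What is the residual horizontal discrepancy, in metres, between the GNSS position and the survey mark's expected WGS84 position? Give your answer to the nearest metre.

Observed coordinate differences: Δφ = -0.00205°, Δλ = -0.00098°.
Converting to metres (1° lat = 111125 m, cos φ = 0.996592): observed ΔN = -227.8 m, observed ΔE = -108.5 m.
Subtracting the expected shift leaves a residual of -227.8 − (-210.1) = -17.7 m north and -108.5 − (-111.5) = 3.0 m east.
Residual distance = √((-17.7)² + 3.0²) = 18.0 m.

18 m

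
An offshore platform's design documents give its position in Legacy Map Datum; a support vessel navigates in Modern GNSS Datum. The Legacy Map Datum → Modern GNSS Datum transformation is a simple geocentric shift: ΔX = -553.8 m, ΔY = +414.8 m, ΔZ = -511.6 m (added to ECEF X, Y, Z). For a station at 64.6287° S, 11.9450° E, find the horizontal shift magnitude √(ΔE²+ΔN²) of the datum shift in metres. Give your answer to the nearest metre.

At φ = -64.6287°, λ = 11.9450°: sin φ = -0.903550, cos φ = 0.428483, sin λ = 0.206973, cos λ = 0.978347.
ΔE = −sin λ·ΔX + cos λ·ΔY = −(0.206973)·(-553.8) + (0.978347)·(414.8) = 520.44 m.
ΔN = −sin φ cos λ·ΔX − sin φ sin λ·ΔY + cos φ·ΔZ = −(-0.903550)(0.978347)(-553.8) − (-0.903550)(0.206973)(414.8) + (0.428483)(-511.6) = -631.19 m.
Horizontal magnitude = √(ΔE² + ΔN²) = √(520.44² + (-631.19)²) = 818.08 m.

818 m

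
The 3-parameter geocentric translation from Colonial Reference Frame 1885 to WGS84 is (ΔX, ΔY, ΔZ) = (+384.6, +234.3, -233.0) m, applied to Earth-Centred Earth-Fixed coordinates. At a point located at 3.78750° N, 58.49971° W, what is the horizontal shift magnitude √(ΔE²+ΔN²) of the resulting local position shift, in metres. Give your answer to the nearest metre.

At φ = 3.78750°, λ = -58.49971°: sin φ = 0.066056, cos φ = 0.997816, sin λ = -0.852638, cos λ = 0.522503.
ΔE = −sin λ·ΔX + cos λ·ΔY = −(-0.852638)·(384.6) + (0.522503)·(234.3) = 450.35 m.
ΔN = −sin φ cos λ·ΔX − sin φ sin λ·ΔY + cos φ·ΔZ = −(0.066056)(0.522503)(384.6) − (0.066056)(-0.852638)(234.3) + (0.997816)(-233.0) = -232.57 m.
Horizontal magnitude = √(ΔE² + ΔN²) = √(450.35² + (-232.57)²) = 506.85 m.

507 m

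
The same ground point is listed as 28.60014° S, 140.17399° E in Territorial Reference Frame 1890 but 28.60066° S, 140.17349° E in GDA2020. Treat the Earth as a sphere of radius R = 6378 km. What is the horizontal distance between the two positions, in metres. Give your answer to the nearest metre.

76 m

Δφ = -28.60066° − -28.60014° = -0.00052°; Δλ = 140.17349° − 140.17399° = -0.00050°.
1° along a meridian = πR/180 = 111317 m.
ΔN = Δφ × 111317 = -57.9 m; ΔE = Δλ × 111317 × cos(-28.60014°) = -0.00050 × 111317 × 0.877982 = -48.9 m.
Distance = √(ΔE² + ΔN²) = √((-48.9)² + (-57.9)²) = 75.8 m.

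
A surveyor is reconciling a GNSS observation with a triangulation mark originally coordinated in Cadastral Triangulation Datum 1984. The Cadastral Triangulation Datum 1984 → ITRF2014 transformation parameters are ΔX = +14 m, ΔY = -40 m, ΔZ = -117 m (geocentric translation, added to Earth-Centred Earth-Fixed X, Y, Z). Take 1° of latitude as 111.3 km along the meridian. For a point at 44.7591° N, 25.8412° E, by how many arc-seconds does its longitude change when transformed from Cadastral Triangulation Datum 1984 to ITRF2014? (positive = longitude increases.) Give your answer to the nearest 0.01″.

Δλ = -1.92″

sin φ = 0.704128, cos φ = 0.710074, sin λ = 0.435878, cos λ = 0.900006.
East component: ΔE = −sin λ·ΔX + cos λ·ΔY = −(0.435878)(14) + (0.900006)(-40) = -42.10 m.
1° of latitude spans 111300 m; at latitude φ, 1° of longitude spans that × cos φ = 79031.2 m, so Δλ = -42.10 / 79031.2 × 3600 = -1.918″.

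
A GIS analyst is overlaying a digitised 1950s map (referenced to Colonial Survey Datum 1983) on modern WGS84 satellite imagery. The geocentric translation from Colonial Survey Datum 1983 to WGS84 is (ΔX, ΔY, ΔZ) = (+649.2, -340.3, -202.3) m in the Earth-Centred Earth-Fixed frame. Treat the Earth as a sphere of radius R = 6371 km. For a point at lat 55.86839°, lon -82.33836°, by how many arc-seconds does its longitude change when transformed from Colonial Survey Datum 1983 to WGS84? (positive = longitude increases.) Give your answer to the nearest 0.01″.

sin φ = 0.827751, cos φ = 0.561096, sin λ = -0.991073, cos λ = 0.133323.
East component: ΔE = −sin λ·ΔX + cos λ·ΔY = −(-0.991073)(649.2) + (0.133323)(-340.3) = 598.03 m.
1° of latitude spans πR/180 = 111195 m; at latitude φ, 1° of longitude spans that × cos φ = 62391.0 m, so Δλ = 598.03 / 62391.0 × 3600 = 34.507″.

Δλ = 34.51″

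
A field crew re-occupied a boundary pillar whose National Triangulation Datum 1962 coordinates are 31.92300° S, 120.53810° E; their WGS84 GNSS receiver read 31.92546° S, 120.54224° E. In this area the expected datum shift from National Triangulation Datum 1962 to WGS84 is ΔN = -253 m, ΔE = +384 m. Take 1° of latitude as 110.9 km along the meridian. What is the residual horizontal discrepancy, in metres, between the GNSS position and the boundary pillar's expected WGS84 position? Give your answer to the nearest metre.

Observed coordinate differences: Δφ = -0.00246°, Δλ = +0.00414°.
Converting to metres (1° lat = 110900 m, cos φ = 0.848759): observed ΔN = -272.8 m, observed ΔE = 389.7 m.
Subtracting the expected shift leaves a residual of -272.8 − (-253) = -19.8 m north and 389.7 − (384) = 5.7 m east.
Residual distance = √((-19.8)² + 5.7²) = 20.6 m.

21 m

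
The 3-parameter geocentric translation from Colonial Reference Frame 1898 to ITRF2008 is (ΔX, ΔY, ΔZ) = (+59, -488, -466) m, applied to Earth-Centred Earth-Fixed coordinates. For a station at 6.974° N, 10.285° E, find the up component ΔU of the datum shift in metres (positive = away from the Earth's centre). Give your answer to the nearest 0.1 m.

ΔU = -85.4 m

The local up (radial) axis is (cos φ cos λ, cos φ sin λ, sin φ), giving ΔU = 57.622 − 86.485 − 56.581 = -85.44 m.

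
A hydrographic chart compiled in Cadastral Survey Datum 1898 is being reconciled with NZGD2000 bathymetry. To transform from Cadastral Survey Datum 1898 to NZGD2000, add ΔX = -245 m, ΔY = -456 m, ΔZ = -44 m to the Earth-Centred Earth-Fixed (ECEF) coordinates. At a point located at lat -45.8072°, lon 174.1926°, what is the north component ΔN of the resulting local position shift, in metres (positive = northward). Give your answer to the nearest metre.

The local north axis is (−sin φ cos λ, −sin φ sin λ, cos φ), giving ΔN = 174.763 − 33.082 − 30.671 = 111.01 m.

ΔN = 111 m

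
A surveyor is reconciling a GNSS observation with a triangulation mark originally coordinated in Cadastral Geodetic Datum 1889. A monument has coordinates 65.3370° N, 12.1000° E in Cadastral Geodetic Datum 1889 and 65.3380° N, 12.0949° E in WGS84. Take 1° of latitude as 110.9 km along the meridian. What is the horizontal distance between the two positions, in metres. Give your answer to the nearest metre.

261 m

Δφ = 65.3380° − 65.3370° = +0.0010°; Δλ = 12.0949° − 12.1000° = -0.0051°.
ΔN = Δφ × 110900 = 110.9 m; ΔE = Δλ × 110900 × cos(65.3370°) = -0.0051 × 110900 × 0.417280 = -236.0 m.
Distance = √(ΔE² + ΔN²) = √((-236.0)² + 110.9²) = 260.8 m.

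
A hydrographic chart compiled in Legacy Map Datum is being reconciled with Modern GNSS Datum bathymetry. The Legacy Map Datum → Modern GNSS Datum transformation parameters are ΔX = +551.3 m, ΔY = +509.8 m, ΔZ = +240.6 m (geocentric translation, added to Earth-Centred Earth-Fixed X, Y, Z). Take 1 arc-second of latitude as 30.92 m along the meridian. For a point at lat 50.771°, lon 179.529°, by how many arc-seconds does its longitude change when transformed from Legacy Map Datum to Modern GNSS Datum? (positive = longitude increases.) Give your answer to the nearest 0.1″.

sin φ = 0.774624, cos φ = 0.632421, sin λ = 0.008220, cos λ = -0.999966.
East component: ΔE = −sin λ·ΔX + cos λ·ΔY = −(0.008220)(551.3) + (-0.999966)(509.8) = -514.31 m.
1° of latitude spans 3600 × 30.92 = 111312 m; at latitude φ, 1° of longitude spans that × cos φ = 70396.1 m, so Δλ = -514.31 / 70396.1 × 3600 = -26.302″.

Δλ = -26.3″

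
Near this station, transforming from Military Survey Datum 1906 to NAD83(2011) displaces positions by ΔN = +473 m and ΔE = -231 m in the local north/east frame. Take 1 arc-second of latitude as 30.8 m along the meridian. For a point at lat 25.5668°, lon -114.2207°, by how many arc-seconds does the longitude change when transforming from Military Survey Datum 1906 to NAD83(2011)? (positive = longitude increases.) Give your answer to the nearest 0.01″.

At latitude 25.5668°, cos φ = 0.902083.
1″ of longitude at this latitude = 30.80 × cos φ = 27.7841 m, so Δλ = -231.0 / 27.7841 = -8.314″.

Δλ = -8.31″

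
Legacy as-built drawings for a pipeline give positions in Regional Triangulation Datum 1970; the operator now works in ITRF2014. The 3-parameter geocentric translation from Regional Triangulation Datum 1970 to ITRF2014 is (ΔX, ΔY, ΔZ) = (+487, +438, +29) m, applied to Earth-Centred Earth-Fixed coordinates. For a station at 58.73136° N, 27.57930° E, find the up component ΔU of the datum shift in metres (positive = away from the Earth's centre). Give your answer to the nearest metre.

The local up (radial) axis is (cos φ cos λ, cos φ sin λ, sin φ), giving ΔU = 224.055 + 105.255 + 24.788 = 354.10 m.

ΔU = 354 m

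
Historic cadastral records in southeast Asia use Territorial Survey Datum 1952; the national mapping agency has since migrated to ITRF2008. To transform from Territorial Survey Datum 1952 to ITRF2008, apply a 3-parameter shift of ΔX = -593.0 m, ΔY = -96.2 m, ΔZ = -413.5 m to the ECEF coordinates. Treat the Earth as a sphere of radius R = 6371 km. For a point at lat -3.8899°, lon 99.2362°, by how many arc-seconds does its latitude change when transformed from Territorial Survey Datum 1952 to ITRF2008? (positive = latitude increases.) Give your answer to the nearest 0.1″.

Δφ = -13.4″

sin φ = -0.067839, cos φ = 0.997696, sin λ = 0.987035, cos λ = -0.160505.
North component: ΔN = −sin φ cos λ·ΔX − sin φ sin λ·ΔY + cos φ·ΔZ = −(-0.067839)(-0.160505)(-593.0) − (-0.067839)(0.987035)(-96.2) + (0.997696)(-413.5) = -412.53 m.
1° of latitude spans πR/180 = 111195 m, so Δφ = -412.53 / 111195 × 3600 = -13.356″.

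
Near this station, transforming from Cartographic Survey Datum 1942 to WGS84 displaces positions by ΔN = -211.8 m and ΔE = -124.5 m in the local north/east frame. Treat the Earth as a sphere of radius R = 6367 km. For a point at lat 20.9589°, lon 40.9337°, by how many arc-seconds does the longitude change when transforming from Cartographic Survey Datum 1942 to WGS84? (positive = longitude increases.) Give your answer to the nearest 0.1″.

Δλ = -4.3″

At latitude 20.9589°, cos φ = 0.933837.
One radian of longitude at latitude φ spans R cos φ, so Δλ = ΔE / (R cos φ) = -124.5 / (6367000 × 0.933837) = -2.0939e-05 rad = -4.319″.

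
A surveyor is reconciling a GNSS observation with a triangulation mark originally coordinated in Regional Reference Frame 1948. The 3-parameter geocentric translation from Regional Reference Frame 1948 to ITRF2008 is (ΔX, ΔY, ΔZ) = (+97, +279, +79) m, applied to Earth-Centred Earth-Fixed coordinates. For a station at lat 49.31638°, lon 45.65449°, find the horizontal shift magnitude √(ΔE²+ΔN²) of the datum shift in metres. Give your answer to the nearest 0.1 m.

196.6 m

At φ = 49.31638°, λ = 45.65449°: sin φ = 0.758321, cos φ = 0.651882, sin λ = 0.715138, cos λ = 0.698984.
ΔE = −sin λ·ΔX + cos λ·ΔY = −(0.715138)·(97) + (0.698984)·(279) = 125.65 m.
ΔN = −sin φ cos λ·ΔX − sin φ sin λ·ΔY + cos φ·ΔZ = −(0.758321)(0.698984)(97) − (0.758321)(0.715138)(279) + (0.651882)(79) = -151.22 m.
Horizontal magnitude = √(ΔE² + ΔN²) = √(125.65² + (-151.22)²) = 196.61 m.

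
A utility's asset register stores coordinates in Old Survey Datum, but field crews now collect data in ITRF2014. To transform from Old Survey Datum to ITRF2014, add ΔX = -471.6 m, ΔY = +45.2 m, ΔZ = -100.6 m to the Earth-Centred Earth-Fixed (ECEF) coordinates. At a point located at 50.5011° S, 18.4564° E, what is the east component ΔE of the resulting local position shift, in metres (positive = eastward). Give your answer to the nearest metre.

ΔE = 192 m

At φ = -50.5011°, λ = 18.4564°: sin φ = -0.771637, cos φ = 0.636063, sin λ = 0.316583, cos λ = 0.948565.
ΔE = −sin λ·ΔX + cos λ·ΔY = −(0.316583)·(-471.6) + (0.948565)·(45.2) = 192.18 m.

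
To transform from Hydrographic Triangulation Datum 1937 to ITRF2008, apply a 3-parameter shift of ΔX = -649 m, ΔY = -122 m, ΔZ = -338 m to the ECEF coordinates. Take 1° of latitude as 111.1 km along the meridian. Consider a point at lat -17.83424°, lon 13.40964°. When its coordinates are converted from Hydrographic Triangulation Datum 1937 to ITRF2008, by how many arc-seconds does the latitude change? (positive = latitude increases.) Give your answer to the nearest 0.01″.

sin φ = -0.306264, cos φ = 0.951947, sin λ = 0.231912, cos λ = 0.972737.
North component: ΔN = −sin φ cos λ·ΔX − sin φ sin λ·ΔY + cos φ·ΔZ = −(-0.306264)(0.972737)(-649) − (-0.306264)(0.231912)(-122) + (0.951947)(-338) = -523.77 m.
1° of latitude spans 111100 m, so Δφ = -523.77 / 111100 × 3600 = -16.972″.

Δφ = -16.97″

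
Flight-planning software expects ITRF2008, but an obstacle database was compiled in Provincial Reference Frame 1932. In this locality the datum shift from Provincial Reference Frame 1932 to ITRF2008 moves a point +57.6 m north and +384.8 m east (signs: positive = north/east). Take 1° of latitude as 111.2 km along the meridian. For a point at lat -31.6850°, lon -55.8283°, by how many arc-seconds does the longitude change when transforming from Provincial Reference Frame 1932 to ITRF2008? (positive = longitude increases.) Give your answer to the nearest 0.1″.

Δλ = 14.6″

At latitude -31.6850°, cos φ = 0.850949.
1° of longitude at this latitude = 111.2 × cos φ = 94.63 km, so Δλ = 384.8 / 94625.5 = 0.0040666° = 14.640″.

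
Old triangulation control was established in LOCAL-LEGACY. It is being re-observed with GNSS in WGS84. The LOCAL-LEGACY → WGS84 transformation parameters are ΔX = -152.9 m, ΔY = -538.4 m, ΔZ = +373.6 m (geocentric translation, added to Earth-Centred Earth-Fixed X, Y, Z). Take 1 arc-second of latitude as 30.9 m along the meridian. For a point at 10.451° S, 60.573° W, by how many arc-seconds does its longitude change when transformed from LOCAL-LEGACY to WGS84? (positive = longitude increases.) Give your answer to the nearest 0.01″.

sin φ = -0.181395, cos φ = 0.983410, sin λ = -0.870982, cos λ = 0.491314.
East component: ΔE = −sin λ·ΔX + cos λ·ΔY = −(-0.870982)(-152.9) + (0.491314)(-538.4) = -397.70 m.
1° of latitude spans 3600 × 30.90 = 111240 m; at latitude φ, 1° of longitude spans that × cos φ = 109394.6 m, so Δλ = -397.70 / 109394.6 × 3600 = -13.088″.

Δλ = -13.09″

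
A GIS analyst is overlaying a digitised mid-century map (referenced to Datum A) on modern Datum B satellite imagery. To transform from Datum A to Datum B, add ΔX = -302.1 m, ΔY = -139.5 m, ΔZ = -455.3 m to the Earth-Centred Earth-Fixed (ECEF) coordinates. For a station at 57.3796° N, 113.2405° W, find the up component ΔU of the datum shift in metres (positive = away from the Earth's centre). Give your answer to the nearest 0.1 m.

ΔU = -250.1 m

At φ = 57.3796°, λ = -113.2405°: sin φ = 0.842261, cos φ = 0.539071, sin λ = -0.918857, cos λ = -0.394592.
ΔU = cos φ cos λ·ΔX + cos φ sin λ·ΔY + sin φ·ΔZ = (0.539071)(-0.394592)(-302.1) + (0.539071)(-0.918857)(-139.5) + (0.842261)(-455.3) = -250.12 m.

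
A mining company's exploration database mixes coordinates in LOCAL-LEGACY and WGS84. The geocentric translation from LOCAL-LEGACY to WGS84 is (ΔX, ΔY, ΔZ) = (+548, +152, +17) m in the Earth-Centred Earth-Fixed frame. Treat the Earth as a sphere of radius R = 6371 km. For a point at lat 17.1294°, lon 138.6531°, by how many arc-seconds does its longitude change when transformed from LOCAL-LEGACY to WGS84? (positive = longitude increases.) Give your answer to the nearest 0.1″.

sin φ = 0.294531, cos φ = 0.955642, sin λ = 0.660616, cos λ = -0.750724.
East component: ΔE = −sin λ·ΔX + cos λ·ΔY = −(0.660616)(548) + (-0.750724)(152) = -476.13 m.
1° of latitude spans πR/180 = 111195 m; at latitude φ, 1° of longitude spans that × cos φ = 106262.5 m, so Δλ = -476.13 / 106262.5 × 3600 = -16.130″.

Δλ = -16.1″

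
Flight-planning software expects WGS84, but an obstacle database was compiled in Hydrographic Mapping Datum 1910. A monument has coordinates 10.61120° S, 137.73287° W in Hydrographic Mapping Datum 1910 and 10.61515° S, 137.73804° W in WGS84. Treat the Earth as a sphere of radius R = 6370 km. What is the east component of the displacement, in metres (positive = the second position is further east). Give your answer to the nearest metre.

Δφ = -10.61515° − -10.61120° = -0.00395°; Δλ = -137.73804° − -137.73287° = -0.00517°.
1° along a meridian = πR/180 = 111177 m.
ΔN = Δφ × 111177 = -439.2 m; ΔE = Δλ × 111177 × cos(-10.61120°) = -0.00517 × 111177 × 0.982899 = -565.0 m.

ΔE = -565 m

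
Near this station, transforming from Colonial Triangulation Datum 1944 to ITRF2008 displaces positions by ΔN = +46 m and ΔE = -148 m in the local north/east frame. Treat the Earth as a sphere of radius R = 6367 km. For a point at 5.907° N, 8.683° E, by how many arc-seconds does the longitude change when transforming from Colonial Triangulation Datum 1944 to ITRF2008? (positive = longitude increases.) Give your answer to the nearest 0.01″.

At latitude 5.907°, cos φ = 0.994690.
One radian of longitude at latitude φ spans R cos φ, so Δλ = ΔE / (R cos φ) = -148.0 / (6367000 × 0.994690) = -2.3369e-05 rad = -4.820″.

Δλ = -4.82″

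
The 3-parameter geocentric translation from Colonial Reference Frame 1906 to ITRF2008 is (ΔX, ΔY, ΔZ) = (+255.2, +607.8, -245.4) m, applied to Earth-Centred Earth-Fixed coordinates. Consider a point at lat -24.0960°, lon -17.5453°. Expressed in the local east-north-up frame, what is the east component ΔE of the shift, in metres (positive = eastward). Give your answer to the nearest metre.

ΔE = 656 m

The local east axis at (φ, λ) is (−sin λ, cos λ, 0), so ΔE = −sin(-17.5453°)·255.2 + cos(-17.5453°)·607.8 = 656.46 m.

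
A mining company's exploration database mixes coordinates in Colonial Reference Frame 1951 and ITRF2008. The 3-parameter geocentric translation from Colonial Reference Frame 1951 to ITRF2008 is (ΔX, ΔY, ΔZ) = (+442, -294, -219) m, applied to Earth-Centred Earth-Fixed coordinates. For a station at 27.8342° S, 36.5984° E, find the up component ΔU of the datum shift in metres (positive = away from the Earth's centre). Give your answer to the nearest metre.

At φ = -27.8342°, λ = 36.5984°: sin φ = -0.466915, cos φ = 0.884302, sin λ = 0.596202, cos λ = 0.802834.
ΔU = cos φ cos λ·ΔX + cos φ sin λ·ΔY + sin φ·ΔZ = (0.884302)(0.802834)(442) + (0.884302)(0.596202)(-294) + (-0.466915)(-219) = 261.05 m.

ΔU = 261 m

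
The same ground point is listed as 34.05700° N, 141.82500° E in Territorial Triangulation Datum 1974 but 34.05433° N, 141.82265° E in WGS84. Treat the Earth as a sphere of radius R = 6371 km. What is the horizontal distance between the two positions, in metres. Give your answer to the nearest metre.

Δφ = 34.05433° − 34.05700° = -0.00267°; Δλ = 141.82265° − 141.82500° = -0.00235°.
1° along a meridian = πR/180 = 111195 m.
ΔN = Δφ × 111195 = -296.9 m; ΔE = Δλ × 111195 × cos(34.05700°) = -0.00235 × 111195 × 0.828481 = -216.5 m.
Distance = √(ΔE² + ΔN²) = √((-216.5)² + (-296.9)²) = 367.4 m.

367 m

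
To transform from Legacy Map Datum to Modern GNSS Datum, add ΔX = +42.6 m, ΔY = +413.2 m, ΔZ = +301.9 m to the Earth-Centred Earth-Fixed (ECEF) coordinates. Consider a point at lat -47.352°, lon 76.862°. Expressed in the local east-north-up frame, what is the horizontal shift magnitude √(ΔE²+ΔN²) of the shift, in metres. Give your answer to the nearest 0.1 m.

510.3 m

At φ = -47.352°, λ = 76.862°: sin φ = -0.735530, cos φ = 0.677492, sin λ = 0.973825, cos λ = 0.227297.
ΔE = −sin λ·ΔX + cos λ·ΔY = −(0.973825)·(42.6) + (0.227297)·(413.2) = 52.43 m.
ΔN = −sin φ cos λ·ΔX − sin φ sin λ·ΔY + cos φ·ΔZ = −(-0.735530)(0.227297)(42.6) − (-0.735530)(0.973825)(413.2) + (0.677492)(301.9) = 507.62 m.
Horizontal magnitude = √(ΔE² + ΔN²) = √(52.43² + 507.62²) = 510.32 m.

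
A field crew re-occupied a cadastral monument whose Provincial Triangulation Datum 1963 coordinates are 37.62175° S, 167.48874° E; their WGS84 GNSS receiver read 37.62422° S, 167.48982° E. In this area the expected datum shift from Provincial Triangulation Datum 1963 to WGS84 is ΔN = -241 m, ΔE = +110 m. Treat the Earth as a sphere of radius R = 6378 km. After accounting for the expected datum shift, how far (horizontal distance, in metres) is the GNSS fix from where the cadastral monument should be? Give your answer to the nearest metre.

37 m

Observed coordinate differences: Δφ = -0.00247°, Δλ = +0.00108°.
Converting to metres (1° lat = 111317 m, cos φ = 0.792058): observed ΔN = -275.0 m, observed ΔE = 95.2 m.
Subtracting the expected shift leaves a residual of -275.0 − (-241) = -34.0 m north and 95.2 − (110) = -14.8 m east.
Residual distance = √((-34.0)² + (-14.8)²) = 37.0 m.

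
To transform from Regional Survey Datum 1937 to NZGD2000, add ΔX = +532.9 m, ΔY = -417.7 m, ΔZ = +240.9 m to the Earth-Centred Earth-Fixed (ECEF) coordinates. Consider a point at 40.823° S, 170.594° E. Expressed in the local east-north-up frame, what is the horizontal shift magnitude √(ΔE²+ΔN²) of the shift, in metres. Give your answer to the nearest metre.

385 m

The local east axis at (φ, λ) is (−sin λ, cos λ, 0), so ΔE = −sin(170.594°)·532.9 + cos(170.594°)·(-417.7) = 324.99 m.
The local north axis is (−sin φ cos λ, −sin φ sin λ, cos φ), giving ΔN = -343.686 − 44.626 + 182.297 = -206.02 m.
Horizontal magnitude = √(ΔE² + ΔN²) = √(324.99² + (-206.02)²) = 384.79 m.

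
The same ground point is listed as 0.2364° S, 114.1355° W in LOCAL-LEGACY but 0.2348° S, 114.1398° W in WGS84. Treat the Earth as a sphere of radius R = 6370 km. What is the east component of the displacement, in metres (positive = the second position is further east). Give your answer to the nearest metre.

ΔE = -478 m

Δφ = -0.2348° − -0.2364° = +0.0016°; Δλ = -114.1398° − -114.1355° = -0.0043°.
1° along a meridian = πR/180 = 111177 m.
ΔN = Δφ × 111177 = 177.9 m; ΔE = Δλ × 111177 × cos(-0.2364°) = -0.0043 × 111177 × 0.999991 = -478.1 m.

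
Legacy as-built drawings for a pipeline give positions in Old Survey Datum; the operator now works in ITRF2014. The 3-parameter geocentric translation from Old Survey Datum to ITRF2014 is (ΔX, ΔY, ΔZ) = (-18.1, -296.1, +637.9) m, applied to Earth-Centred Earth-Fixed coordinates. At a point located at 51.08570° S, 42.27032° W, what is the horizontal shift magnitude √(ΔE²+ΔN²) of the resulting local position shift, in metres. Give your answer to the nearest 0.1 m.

592.3 m

The local east axis at (φ, λ) is (−sin λ, cos λ, 0), so ΔE = −sin(-42.27032°)·(-18.1) + cos(-42.27032°)·(-296.1) = -231.28 m.
The local north axis is (−sin φ cos λ, −sin φ sin λ, cos φ), giving ΔN = -10.421 + 154.968 + 400.702 = 545.25 m.
Horizontal magnitude = √(ΔE² + ΔN²) = √((-231.28)² + 545.25²) = 592.27 m.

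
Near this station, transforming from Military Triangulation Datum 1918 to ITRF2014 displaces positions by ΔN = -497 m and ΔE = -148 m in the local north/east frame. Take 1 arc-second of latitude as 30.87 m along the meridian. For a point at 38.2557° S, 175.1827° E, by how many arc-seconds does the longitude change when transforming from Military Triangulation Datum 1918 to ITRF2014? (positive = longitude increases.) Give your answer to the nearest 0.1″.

Δλ = -6.1″

At latitude -38.2557°, cos φ = 0.785255.
1″ of longitude at this latitude = 30.87 × cos φ = 24.2408 m, so Δλ = -148.0 / 24.2408 = -6.105″.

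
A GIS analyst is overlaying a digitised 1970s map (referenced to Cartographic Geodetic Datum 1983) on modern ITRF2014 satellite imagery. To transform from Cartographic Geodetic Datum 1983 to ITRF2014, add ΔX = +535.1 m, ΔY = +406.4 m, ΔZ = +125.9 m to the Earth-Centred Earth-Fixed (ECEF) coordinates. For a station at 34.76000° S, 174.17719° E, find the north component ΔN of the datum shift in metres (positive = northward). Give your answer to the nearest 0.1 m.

ΔN = -176.6 m

At φ = -34.76000°, λ = 174.17719°: sin φ = -0.570140, cos φ = 0.821547, sin λ = 0.101452, cos λ = -0.994840.
ΔN = −sin φ cos λ·ΔX − sin φ sin λ·ΔY + cos φ·ΔZ = −(-0.570140)(-0.994840)(535.1) − (-0.570140)(0.101452)(406.4) + (0.821547)(125.9) = -176.57 m.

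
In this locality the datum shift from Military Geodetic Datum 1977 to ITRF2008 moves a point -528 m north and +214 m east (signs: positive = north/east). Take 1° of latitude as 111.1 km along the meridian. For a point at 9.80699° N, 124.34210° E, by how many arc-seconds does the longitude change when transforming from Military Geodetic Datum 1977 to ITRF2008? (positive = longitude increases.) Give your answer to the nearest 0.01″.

At latitude 9.80699°, cos φ = 0.985387.
1° of longitude at this latitude = 111.1 × cos φ = 109.48 km, so Δλ = 214.0 / 109476.5 = 0.0019548° = 7.037″.

Δλ = 7.04″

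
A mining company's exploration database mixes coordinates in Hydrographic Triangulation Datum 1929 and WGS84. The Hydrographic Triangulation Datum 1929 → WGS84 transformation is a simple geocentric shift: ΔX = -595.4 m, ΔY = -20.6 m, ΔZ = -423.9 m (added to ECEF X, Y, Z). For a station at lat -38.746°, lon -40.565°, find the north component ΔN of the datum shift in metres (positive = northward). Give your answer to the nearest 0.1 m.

The local north axis is (−sin φ cos λ, −sin φ sin λ, cos φ), giving ΔN = -283.085 + 8.384 − 330.612 = -605.31 m.

ΔN = -605.3 m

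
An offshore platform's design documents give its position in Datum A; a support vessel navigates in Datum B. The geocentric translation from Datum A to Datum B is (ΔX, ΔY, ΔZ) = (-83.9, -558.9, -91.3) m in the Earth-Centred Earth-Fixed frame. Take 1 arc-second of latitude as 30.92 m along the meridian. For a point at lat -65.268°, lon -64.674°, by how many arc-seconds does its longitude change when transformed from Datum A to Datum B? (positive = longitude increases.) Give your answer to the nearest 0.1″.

sin φ = -0.908275, cos φ = 0.418374, sin λ = -0.903889, cos λ = 0.427768.
East component: ΔE = −sin λ·ΔX + cos λ·ΔY = −(-0.903889)(-83.9) + (0.427768)(-558.9) = -314.92 m.
1° of latitude spans 3600 × 30.92 = 111312 m; at latitude φ, 1° of longitude spans that × cos φ = 46570.1 m, so Δλ = -314.92 / 46570.1 × 3600 = -24.344″.

Δλ = -24.3″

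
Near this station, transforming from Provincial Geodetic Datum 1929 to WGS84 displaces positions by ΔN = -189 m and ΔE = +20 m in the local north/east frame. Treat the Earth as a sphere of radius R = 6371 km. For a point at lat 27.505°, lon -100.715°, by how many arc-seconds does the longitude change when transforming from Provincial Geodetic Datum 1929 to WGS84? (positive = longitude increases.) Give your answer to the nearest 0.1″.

At latitude 27.505°, cos φ = 0.886971.
One radian of longitude at latitude φ spans R cos φ, so Δλ = ΔE / (R cos φ) = 20.0 / (6371000 × 0.886971) = 3.5393e-06 rad = 0.730″.

Δλ = 0.7″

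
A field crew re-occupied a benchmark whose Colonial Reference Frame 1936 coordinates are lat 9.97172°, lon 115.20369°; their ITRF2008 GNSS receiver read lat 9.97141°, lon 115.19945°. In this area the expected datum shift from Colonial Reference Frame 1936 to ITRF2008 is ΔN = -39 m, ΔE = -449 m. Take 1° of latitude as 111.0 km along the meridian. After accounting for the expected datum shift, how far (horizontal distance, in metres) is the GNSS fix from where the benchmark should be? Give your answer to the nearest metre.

15 m

Observed coordinate differences: Δφ = -0.00031°, Δλ = -0.00424°.
Converting to metres (1° lat = 111000 m, cos φ = 0.984893): observed ΔN = -34.4 m, observed ΔE = -463.5 m.
Subtracting the expected shift leaves a residual of -34.4 − (-39) = 4.6 m north and -463.5 − (-449) = -14.5 m east.
Residual distance = √(4.6² + (-14.5)²) = 15.2 m.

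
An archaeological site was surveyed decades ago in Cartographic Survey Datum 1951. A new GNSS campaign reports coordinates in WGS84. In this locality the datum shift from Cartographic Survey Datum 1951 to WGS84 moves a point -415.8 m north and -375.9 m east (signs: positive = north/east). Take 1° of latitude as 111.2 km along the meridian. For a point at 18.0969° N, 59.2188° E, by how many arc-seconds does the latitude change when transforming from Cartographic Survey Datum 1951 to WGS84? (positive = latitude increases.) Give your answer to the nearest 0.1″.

1° of latitude = 111.2 km, so Δφ = -415.8 / 111200 = -0.0037392° = -13.461″.

Δφ = -13.5″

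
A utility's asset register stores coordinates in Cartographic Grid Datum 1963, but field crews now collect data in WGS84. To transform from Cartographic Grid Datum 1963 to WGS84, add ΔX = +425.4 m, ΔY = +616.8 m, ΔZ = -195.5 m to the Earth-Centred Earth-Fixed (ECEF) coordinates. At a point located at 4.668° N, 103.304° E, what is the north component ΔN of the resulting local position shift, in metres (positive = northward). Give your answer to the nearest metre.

ΔN = -236 m

At φ = 4.668°, λ = 103.304°: sin φ = 0.081382, cos φ = 0.996683, sin λ = 0.973163, cos λ = -0.230118.
ΔN = −sin φ cos λ·ΔX − sin φ sin λ·ΔY + cos φ·ΔZ = −(0.081382)(-0.230118)(425.4) − (0.081382)(0.973163)(616.8) + (0.996683)(-195.5) = -235.73 m.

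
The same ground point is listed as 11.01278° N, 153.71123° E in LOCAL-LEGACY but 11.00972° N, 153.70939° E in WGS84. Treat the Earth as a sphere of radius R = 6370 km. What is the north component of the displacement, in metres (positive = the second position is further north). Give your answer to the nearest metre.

Δφ = 11.00972° − 11.01278° = -0.00306°; Δλ = 153.70939° − 153.71123° = -0.00184°.
1° along a meridian = πR/180 = 111177 m.
ΔN = Δφ × 111177 = -340.2 m; ΔE = Δλ × 111177 × cos(11.01278°) = -0.00184 × 111177 × 0.981585 = -200.8 m.

ΔN = -340 m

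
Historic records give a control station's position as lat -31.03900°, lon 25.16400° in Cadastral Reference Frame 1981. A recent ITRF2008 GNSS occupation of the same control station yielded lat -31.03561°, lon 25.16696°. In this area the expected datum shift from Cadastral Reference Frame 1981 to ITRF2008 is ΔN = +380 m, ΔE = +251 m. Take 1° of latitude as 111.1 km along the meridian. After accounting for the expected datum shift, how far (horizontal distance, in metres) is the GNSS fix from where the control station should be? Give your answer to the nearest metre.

31 m

Observed coordinate differences: Δφ = +0.00339°, Δλ = +0.00296°.
Converting to metres (1° lat = 111100 m, cos φ = 0.856817): observed ΔN = 376.6 m, observed ΔE = 281.8 m.
Subtracting the expected shift leaves a residual of 376.6 − (380) = -3.4 m north and 281.8 − (251) = 30.8 m east.
Residual distance = √((-3.4)² + 30.8²) = 31.0 m.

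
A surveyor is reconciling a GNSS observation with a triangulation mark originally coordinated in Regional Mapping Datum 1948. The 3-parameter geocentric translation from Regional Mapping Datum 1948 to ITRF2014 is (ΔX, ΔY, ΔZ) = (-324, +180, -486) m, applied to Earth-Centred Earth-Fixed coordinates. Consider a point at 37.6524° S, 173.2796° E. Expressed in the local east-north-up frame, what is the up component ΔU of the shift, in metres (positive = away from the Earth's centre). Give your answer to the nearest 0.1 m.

ΔU = 568.3 m

The local up (radial) axis is (cos φ cos λ, cos φ sin λ, sin φ), giving ΔU = 254.758 + 16.677 + 296.883 = 568.32 m.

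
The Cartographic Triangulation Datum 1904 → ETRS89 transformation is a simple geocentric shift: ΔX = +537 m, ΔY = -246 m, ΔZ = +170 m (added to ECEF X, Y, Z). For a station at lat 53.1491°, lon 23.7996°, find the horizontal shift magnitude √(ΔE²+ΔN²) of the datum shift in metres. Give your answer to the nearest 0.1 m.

At φ = 53.1491°, λ = 23.7996°: sin φ = 0.800199, cos φ = 0.599735, sin λ = 0.403539, cos λ = 0.914962.
ΔE = −sin λ·ΔX + cos λ·ΔY = −(0.403539)·(537) + (0.914962)·(-246) = -441.78 m.
ΔN = −sin φ cos λ·ΔX − sin φ sin λ·ΔY + cos φ·ΔZ = −(0.800199)(0.914962)(537) − (0.800199)(0.403539)(-246) + (0.599735)(170) = -211.77 m.
Horizontal magnitude = √(ΔE² + ΔN²) = √((-441.78)² + (-211.77)²) = 489.92 m.

489.9 m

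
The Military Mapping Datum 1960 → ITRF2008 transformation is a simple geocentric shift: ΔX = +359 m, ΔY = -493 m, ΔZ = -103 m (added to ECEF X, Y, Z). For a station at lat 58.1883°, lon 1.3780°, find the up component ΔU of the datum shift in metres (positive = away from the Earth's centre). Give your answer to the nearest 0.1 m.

At φ = 58.1883°, λ = 1.3780°: sin φ = 0.849785, cos φ = 0.527129, sin λ = 0.024048, cos λ = 0.999711.
ΔU = cos φ cos λ·ΔX + cos φ sin λ·ΔY + sin φ·ΔZ = (0.527129)(0.999711)(359) + (0.527129)(0.024048)(-493) + (0.849785)(-103) = 95.41 m.

ΔU = 95.4 m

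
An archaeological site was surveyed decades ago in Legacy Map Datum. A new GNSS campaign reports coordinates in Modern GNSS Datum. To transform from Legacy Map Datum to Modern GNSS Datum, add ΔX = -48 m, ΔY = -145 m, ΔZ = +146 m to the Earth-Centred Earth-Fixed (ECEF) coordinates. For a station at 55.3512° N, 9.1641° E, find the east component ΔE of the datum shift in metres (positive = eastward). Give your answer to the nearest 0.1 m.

ΔE = -135.5 m

At φ = 55.3512°, λ = 9.1641°: sin φ = 0.822652, cos φ = 0.568545, sin λ = 0.159263, cos λ = 0.987236.
ΔE = −sin λ·ΔX + cos λ·ΔY = −(0.159263)·(-48) + (0.987236)·(-145) = -135.50 m.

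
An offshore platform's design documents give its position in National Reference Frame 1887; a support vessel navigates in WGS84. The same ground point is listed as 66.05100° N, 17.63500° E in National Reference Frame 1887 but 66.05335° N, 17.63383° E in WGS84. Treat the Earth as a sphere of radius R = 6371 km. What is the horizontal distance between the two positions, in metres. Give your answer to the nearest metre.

267 m

Δφ = 66.05335° − 66.05100° = +0.00235°; Δλ = 17.63383° − 17.63500° = -0.00117°.
1° along a meridian = πR/180 = 111195 m.
ΔN = Δφ × 111195 = 261.3 m; ΔE = Δλ × 111195 × cos(66.05100°) = -0.00117 × 111195 × 0.405923 = -52.8 m.
Distance = √(ΔE² + ΔN²) = √((-52.8)² + 261.3²) = 266.6 m.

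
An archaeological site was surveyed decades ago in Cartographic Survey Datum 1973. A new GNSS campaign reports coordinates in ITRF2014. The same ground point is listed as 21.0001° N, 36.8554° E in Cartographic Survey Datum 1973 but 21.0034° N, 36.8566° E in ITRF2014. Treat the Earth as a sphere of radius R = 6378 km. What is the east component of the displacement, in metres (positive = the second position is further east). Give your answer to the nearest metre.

Δφ = 21.0034° − 21.0001° = +0.0033°; Δλ = 36.8566° − 36.8554° = +0.0012°.
1° along a meridian = πR/180 = 111317 m.
ΔN = Δφ × 111317 = 367.3 m; ΔE = Δλ × 111317 × cos(21.0001°) = +0.0012 × 111317 × 0.933580 = 124.7 m.

ΔE = 125 m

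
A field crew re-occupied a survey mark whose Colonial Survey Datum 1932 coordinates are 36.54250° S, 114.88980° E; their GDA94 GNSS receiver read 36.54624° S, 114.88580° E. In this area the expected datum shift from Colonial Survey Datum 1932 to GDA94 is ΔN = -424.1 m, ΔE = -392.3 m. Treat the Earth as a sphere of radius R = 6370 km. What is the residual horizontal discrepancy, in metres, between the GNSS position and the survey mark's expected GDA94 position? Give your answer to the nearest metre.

36 m

Observed coordinate differences: Δφ = -0.00374°, Δλ = -0.00400°.
Converting to metres (1° lat = 111177 m, cos φ = 0.803415): observed ΔN = -415.8 m, observed ΔE = -357.3 m.
Subtracting the expected shift leaves a residual of -415.8 − (-424.1) = 8.3 m north and -357.3 − (-392.3) = 35.0 m east.
Residual distance = √(8.3² + 35.0²) = 36.0 m.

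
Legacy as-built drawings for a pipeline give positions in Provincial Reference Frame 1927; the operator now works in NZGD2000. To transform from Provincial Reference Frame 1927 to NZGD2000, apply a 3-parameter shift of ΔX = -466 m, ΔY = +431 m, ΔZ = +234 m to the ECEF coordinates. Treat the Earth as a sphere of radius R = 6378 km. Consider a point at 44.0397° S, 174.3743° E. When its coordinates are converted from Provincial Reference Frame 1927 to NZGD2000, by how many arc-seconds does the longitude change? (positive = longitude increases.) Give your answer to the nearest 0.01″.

sin φ = -0.695157, cos φ = 0.718858, sin λ = 0.098029, cos λ = -0.995184.
East component: ΔE = −sin λ·ΔX + cos λ·ΔY = −(0.098029)(-466) + (-0.995184)(431) = -383.24 m.
1° of latitude spans πR/180 = 111317 m; at latitude φ, 1° of longitude spans that × cos φ = 80021.2 m, so Δλ = -383.24 / 80021.2 × 3600 = -17.241″.

Δλ = -17.24″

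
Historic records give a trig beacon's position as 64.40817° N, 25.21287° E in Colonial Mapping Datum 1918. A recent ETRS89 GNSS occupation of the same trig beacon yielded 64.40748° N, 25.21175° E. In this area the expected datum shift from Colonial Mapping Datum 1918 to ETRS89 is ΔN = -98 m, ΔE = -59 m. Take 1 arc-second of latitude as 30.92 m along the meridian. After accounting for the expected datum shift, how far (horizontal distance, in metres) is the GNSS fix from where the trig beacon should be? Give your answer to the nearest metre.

Observed coordinate differences: Δφ = -0.00069°, Δλ = -0.00112°.
Converting to metres (1° lat = 111312 m, cos φ = 0.431957): observed ΔN = -76.8 m, observed ΔE = -53.9 m.
Subtracting the expected shift leaves a residual of -76.8 − (-98) = 21.2 m north and -53.9 − (-59) = 5.1 m east.
Residual distance = √(21.2² + 5.1²) = 21.8 m.

22 m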